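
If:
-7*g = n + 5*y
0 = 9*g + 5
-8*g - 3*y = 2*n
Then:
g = -5/9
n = 95/63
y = 10/21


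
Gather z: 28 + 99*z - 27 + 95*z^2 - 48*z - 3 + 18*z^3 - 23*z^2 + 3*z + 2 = 18*z^3 + 72*z^2 + 54*z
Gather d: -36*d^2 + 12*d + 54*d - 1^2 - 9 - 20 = -36*d^2 + 66*d - 30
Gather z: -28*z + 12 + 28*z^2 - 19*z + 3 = 28*z^2 - 47*z + 15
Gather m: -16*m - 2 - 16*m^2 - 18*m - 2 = -16*m^2 - 34*m - 4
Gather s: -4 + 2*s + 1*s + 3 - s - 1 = 2*s - 2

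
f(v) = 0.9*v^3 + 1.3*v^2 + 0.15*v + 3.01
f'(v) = 2.7*v^2 + 2.6*v + 0.15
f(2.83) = 34.24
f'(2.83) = 29.13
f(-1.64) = 2.29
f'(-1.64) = 3.15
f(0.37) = 3.29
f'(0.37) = 1.48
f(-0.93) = 3.27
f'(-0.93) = 0.07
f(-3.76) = -27.02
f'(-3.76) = 28.55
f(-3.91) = -31.50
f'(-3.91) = 31.26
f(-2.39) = -2.21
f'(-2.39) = 9.36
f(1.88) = 13.87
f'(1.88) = 14.58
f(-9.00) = -549.14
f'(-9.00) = 195.45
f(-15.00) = -2744.24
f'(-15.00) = 568.65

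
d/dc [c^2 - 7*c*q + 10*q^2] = 2*c - 7*q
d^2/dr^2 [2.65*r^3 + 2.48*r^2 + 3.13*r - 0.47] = 15.9*r + 4.96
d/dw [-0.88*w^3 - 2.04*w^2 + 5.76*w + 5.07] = -2.64*w^2 - 4.08*w + 5.76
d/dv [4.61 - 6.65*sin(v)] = -6.65*cos(v)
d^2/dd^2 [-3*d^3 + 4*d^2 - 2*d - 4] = 8 - 18*d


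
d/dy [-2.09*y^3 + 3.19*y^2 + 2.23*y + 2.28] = -6.27*y^2 + 6.38*y + 2.23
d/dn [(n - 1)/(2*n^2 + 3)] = (2*n^2 - 4*n*(n - 1) + 3)/(2*n^2 + 3)^2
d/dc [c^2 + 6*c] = 2*c + 6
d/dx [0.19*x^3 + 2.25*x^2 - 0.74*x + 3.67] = 0.57*x^2 + 4.5*x - 0.74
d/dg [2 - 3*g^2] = -6*g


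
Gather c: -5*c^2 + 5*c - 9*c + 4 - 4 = -5*c^2 - 4*c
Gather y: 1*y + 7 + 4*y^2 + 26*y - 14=4*y^2 + 27*y - 7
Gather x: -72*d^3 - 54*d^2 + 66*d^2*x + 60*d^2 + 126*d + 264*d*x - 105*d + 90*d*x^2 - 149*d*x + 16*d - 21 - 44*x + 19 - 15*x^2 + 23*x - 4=-72*d^3 + 6*d^2 + 37*d + x^2*(90*d - 15) + x*(66*d^2 + 115*d - 21) - 6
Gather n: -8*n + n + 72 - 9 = 63 - 7*n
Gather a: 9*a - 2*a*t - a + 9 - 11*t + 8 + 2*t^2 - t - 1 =a*(8 - 2*t) + 2*t^2 - 12*t + 16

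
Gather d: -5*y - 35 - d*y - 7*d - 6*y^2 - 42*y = d*(-y - 7) - 6*y^2 - 47*y - 35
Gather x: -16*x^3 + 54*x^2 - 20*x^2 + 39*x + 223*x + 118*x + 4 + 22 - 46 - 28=-16*x^3 + 34*x^2 + 380*x - 48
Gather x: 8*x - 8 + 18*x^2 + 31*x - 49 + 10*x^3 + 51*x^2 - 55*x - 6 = 10*x^3 + 69*x^2 - 16*x - 63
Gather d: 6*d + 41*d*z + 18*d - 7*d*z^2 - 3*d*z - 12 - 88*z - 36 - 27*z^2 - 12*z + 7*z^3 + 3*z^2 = d*(-7*z^2 + 38*z + 24) + 7*z^3 - 24*z^2 - 100*z - 48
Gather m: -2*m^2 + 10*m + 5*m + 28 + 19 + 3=-2*m^2 + 15*m + 50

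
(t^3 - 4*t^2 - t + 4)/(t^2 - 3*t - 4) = t - 1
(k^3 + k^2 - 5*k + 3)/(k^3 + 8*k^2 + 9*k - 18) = (k - 1)/(k + 6)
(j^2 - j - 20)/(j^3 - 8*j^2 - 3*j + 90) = (j + 4)/(j^2 - 3*j - 18)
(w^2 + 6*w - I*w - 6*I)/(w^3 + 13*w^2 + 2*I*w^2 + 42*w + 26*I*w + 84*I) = (w - I)/(w^2 + w*(7 + 2*I) + 14*I)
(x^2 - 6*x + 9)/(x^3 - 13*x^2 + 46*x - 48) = (x - 3)/(x^2 - 10*x + 16)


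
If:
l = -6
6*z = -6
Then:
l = -6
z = -1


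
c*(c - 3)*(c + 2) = c^3 - c^2 - 6*c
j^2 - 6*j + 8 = (j - 4)*(j - 2)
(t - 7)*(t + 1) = t^2 - 6*t - 7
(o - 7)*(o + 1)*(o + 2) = o^3 - 4*o^2 - 19*o - 14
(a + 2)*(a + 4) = a^2 + 6*a + 8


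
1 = 1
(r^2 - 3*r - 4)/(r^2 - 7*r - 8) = (r - 4)/(r - 8)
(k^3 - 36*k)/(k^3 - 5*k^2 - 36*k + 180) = k/(k - 5)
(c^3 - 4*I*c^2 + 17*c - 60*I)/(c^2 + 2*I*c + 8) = (c^2 - 8*I*c - 15)/(c - 2*I)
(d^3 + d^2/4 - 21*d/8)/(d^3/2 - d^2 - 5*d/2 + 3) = d*(8*d^2 + 2*d - 21)/(4*(d^3 - 2*d^2 - 5*d + 6))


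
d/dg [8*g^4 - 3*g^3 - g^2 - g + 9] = 32*g^3 - 9*g^2 - 2*g - 1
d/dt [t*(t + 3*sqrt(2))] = 2*t + 3*sqrt(2)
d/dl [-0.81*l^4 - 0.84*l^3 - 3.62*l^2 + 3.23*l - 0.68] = -3.24*l^3 - 2.52*l^2 - 7.24*l + 3.23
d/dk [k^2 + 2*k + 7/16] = 2*k + 2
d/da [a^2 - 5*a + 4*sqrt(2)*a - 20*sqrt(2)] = 2*a - 5 + 4*sqrt(2)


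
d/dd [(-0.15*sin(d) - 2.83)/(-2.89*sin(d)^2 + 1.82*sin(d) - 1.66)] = (-0.4335*sin(d)^2 - 16.3574*sin(d) + 5.3996)*cos(d)/(8.3521*sin(d)^4 - 10.5196*sin(d)^3 + 12.9072*sin(d)^2 - 6.0424*sin(d) + 2.7556)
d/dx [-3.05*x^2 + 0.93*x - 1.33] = 0.93 - 6.1*x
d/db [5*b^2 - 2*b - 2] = 10*b - 2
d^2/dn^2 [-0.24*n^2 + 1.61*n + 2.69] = -0.480000000000000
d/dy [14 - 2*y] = -2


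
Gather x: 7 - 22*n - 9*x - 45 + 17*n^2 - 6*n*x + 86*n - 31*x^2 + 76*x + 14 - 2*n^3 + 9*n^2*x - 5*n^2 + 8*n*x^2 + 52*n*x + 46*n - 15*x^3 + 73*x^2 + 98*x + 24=-2*n^3 + 12*n^2 + 110*n - 15*x^3 + x^2*(8*n + 42) + x*(9*n^2 + 46*n + 165)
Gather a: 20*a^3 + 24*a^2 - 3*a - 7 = 20*a^3 + 24*a^2 - 3*a - 7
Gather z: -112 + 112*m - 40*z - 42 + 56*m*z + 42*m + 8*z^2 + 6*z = 154*m + 8*z^2 + z*(56*m - 34) - 154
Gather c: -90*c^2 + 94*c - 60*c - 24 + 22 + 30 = -90*c^2 + 34*c + 28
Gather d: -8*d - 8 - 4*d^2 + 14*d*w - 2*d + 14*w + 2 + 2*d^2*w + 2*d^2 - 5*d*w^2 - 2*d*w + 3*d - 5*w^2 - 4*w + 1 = d^2*(2*w - 2) + d*(-5*w^2 + 12*w - 7) - 5*w^2 + 10*w - 5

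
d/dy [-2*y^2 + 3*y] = 3 - 4*y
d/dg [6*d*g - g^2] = 6*d - 2*g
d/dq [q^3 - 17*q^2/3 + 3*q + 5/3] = 3*q^2 - 34*q/3 + 3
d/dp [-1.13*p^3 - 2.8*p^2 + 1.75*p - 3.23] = -3.39*p^2 - 5.6*p + 1.75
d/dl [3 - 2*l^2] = -4*l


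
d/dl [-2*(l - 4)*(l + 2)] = 4 - 4*l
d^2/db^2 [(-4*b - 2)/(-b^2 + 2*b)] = 4*(3*b*(1 - 2*b)*(b - 2) + 4*(b - 1)^2*(2*b + 1))/(b^3*(b - 2)^3)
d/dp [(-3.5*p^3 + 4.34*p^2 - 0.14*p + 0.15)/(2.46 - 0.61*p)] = (4.27*p^3 - 28.4774*p^2 + 21.3528*p - 0.2529)/(0.3721*p^2 - 3.0012*p + 6.0516)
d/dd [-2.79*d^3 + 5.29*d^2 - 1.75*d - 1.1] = -8.37*d^2 + 10.58*d - 1.75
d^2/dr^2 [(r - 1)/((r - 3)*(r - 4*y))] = 2*((r - 3)^2*(r - 1) - (r - 3)^2*(r - 4*y) + (r - 3)*(r - 1)*(r - 4*y) - (r - 3)*(r - 4*y)^2 + (r - 1)*(r - 4*y)^2)/((r - 3)^3*(r - 4*y)^3)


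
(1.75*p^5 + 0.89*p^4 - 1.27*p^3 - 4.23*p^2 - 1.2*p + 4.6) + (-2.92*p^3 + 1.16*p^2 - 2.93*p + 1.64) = 1.75*p^5 + 0.89*p^4 - 4.19*p^3 - 3.07*p^2 - 4.13*p + 6.24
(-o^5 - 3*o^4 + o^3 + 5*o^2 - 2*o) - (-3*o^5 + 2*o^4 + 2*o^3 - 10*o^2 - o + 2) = 2*o^5 - 5*o^4 - o^3 + 15*o^2 - o - 2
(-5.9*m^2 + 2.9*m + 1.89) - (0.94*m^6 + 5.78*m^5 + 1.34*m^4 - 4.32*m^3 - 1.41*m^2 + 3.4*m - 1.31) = -0.94*m^6 - 5.78*m^5 - 1.34*m^4 + 4.32*m^3 - 4.49*m^2 - 0.5*m + 3.2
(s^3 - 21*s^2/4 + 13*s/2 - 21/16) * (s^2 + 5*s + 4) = s^5 - s^4/4 - 63*s^3/4 + 163*s^2/16 + 311*s/16 - 21/4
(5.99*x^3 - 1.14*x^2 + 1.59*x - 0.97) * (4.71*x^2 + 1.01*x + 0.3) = 28.2129*x^5 + 0.6805*x^4 + 8.1345*x^3 - 3.3048*x^2 - 0.5027*x - 0.291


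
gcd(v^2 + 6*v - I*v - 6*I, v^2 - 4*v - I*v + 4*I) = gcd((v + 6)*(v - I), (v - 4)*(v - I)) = v - I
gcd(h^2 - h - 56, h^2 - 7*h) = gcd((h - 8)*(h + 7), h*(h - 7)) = 1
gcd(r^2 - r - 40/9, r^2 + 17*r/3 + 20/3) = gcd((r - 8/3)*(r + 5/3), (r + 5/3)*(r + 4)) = r + 5/3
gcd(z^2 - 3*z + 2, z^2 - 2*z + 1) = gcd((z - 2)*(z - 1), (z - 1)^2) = z - 1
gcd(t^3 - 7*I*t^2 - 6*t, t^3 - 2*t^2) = t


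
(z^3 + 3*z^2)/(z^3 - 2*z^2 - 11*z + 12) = z^2/(z^2 - 5*z + 4)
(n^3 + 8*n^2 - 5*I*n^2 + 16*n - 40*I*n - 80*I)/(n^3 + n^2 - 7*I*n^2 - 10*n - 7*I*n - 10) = (n^2 + 8*n + 16)/(n^2 + n*(1 - 2*I) - 2*I)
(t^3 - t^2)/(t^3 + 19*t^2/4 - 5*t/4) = 4*t*(t - 1)/(4*t^2 + 19*t - 5)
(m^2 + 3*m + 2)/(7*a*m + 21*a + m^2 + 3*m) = (m^2 + 3*m + 2)/(7*a*m + 21*a + m^2 + 3*m)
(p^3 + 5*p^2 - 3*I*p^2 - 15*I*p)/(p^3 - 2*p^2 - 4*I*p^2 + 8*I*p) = (p^2 + p*(5 - 3*I) - 15*I)/(p^2 + p*(-2 - 4*I) + 8*I)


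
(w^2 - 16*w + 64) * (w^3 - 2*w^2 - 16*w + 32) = w^5 - 18*w^4 + 80*w^3 + 160*w^2 - 1536*w + 2048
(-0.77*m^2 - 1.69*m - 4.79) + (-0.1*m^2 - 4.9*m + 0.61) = -0.87*m^2 - 6.59*m - 4.18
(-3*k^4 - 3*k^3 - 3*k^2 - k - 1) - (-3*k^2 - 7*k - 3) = -3*k^4 - 3*k^3 + 6*k + 2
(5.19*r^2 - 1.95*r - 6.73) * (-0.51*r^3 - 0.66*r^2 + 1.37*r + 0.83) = -2.6469*r^5 - 2.4309*r^4 + 11.8296*r^3 + 6.078*r^2 - 10.8386*r - 5.5859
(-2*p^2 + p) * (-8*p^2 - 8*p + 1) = 16*p^4 + 8*p^3 - 10*p^2 + p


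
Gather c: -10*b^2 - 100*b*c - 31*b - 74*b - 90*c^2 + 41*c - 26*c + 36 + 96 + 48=-10*b^2 - 105*b - 90*c^2 + c*(15 - 100*b) + 180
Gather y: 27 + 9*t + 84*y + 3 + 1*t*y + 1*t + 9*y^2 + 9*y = 10*t + 9*y^2 + y*(t + 93) + 30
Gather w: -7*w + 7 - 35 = -7*w - 28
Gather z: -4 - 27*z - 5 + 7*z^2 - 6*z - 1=7*z^2 - 33*z - 10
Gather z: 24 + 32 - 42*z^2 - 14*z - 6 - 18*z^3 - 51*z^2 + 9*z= -18*z^3 - 93*z^2 - 5*z + 50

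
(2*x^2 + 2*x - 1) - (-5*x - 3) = 2*x^2 + 7*x + 2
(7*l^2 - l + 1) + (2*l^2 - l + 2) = 9*l^2 - 2*l + 3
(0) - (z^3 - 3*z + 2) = -z^3 + 3*z - 2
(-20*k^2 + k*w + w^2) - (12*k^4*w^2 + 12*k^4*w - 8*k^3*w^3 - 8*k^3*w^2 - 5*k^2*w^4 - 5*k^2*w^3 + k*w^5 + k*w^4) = -12*k^4*w^2 - 12*k^4*w + 8*k^3*w^3 + 8*k^3*w^2 + 5*k^2*w^4 + 5*k^2*w^3 - 20*k^2 - k*w^5 - k*w^4 + k*w + w^2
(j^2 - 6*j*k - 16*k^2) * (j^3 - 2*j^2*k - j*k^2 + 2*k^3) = j^5 - 8*j^4*k - 5*j^3*k^2 + 40*j^2*k^3 + 4*j*k^4 - 32*k^5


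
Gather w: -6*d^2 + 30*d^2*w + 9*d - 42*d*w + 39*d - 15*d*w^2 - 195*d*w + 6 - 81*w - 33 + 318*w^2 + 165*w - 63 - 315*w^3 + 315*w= -6*d^2 + 48*d - 315*w^3 + w^2*(318 - 15*d) + w*(30*d^2 - 237*d + 399) - 90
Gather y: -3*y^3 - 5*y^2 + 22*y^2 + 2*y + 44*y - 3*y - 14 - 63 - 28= -3*y^3 + 17*y^2 + 43*y - 105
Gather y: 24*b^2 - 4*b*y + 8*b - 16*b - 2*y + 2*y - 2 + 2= 24*b^2 - 4*b*y - 8*b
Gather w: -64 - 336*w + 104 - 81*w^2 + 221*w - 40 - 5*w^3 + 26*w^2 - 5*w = -5*w^3 - 55*w^2 - 120*w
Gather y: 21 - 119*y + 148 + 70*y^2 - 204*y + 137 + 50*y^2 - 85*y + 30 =120*y^2 - 408*y + 336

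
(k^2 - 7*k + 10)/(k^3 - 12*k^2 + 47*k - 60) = (k - 2)/(k^2 - 7*k + 12)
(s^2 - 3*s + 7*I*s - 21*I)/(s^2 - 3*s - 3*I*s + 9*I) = (s + 7*I)/(s - 3*I)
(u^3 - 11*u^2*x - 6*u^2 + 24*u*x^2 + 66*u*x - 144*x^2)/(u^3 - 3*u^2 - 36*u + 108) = (u^2 - 11*u*x + 24*x^2)/(u^2 + 3*u - 18)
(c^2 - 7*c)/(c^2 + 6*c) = (c - 7)/(c + 6)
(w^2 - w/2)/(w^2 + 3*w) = (w - 1/2)/(w + 3)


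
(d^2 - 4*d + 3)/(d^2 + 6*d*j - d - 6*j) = (d - 3)/(d + 6*j)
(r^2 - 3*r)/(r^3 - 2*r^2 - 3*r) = 1/(r + 1)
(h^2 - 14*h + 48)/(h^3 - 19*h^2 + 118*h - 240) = 1/(h - 5)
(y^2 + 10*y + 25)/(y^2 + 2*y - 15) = (y + 5)/(y - 3)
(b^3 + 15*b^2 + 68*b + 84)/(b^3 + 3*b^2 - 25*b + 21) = (b^2 + 8*b + 12)/(b^2 - 4*b + 3)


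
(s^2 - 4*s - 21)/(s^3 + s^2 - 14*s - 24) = (s - 7)/(s^2 - 2*s - 8)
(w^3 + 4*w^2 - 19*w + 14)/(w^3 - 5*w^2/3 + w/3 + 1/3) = 3*(w^2 + 5*w - 14)/(3*w^2 - 2*w - 1)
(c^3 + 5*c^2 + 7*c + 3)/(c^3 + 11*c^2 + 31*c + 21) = (c + 1)/(c + 7)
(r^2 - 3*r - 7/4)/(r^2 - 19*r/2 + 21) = (r + 1/2)/(r - 6)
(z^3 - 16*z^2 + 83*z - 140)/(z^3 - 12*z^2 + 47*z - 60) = (z - 7)/(z - 3)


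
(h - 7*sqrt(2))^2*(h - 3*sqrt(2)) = h^3 - 17*sqrt(2)*h^2 + 182*h - 294*sqrt(2)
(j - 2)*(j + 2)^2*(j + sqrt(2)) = j^4 + sqrt(2)*j^3 + 2*j^3 - 4*j^2 + 2*sqrt(2)*j^2 - 8*j - 4*sqrt(2)*j - 8*sqrt(2)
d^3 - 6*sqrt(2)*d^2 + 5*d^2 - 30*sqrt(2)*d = d*(d + 5)*(d - 6*sqrt(2))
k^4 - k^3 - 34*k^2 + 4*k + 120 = (k - 6)*(k - 2)*(k + 2)*(k + 5)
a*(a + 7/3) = a^2 + 7*a/3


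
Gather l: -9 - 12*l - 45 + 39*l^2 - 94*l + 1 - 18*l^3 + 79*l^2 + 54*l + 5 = -18*l^3 + 118*l^2 - 52*l - 48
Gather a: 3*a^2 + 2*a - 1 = 3*a^2 + 2*a - 1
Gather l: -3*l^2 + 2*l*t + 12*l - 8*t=-3*l^2 + l*(2*t + 12) - 8*t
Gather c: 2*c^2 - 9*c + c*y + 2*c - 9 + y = 2*c^2 + c*(y - 7) + y - 9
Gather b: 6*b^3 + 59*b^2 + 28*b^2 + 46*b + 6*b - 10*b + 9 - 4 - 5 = 6*b^3 + 87*b^2 + 42*b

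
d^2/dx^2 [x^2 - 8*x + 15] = 2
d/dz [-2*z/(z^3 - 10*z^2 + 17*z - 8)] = 4*(z^2 - 4*z - 4)/(z^5 - 19*z^4 + 115*z^3 - 241*z^2 + 208*z - 64)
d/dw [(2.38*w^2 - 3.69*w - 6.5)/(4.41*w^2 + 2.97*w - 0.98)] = (23.3415*w^2 + 52.6652*w + 22.9212)/(19.4481*w^4 + 26.1954*w^3 + 0.177300000000002*w^2 - 5.8212*w + 0.9604)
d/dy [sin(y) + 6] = cos(y)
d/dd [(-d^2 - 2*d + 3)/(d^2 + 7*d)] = (-5*d^2 - 6*d - 21)/(d^2*(d^2 + 14*d + 49))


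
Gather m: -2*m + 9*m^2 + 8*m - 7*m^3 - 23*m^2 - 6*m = -7*m^3 - 14*m^2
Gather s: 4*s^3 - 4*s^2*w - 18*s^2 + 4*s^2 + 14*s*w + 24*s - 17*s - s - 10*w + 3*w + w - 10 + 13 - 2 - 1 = 4*s^3 + s^2*(-4*w - 14) + s*(14*w + 6) - 6*w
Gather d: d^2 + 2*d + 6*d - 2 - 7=d^2 + 8*d - 9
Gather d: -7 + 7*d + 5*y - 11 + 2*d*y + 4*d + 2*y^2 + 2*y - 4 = d*(2*y + 11) + 2*y^2 + 7*y - 22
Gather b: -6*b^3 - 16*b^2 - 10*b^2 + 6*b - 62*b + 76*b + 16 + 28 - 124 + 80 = -6*b^3 - 26*b^2 + 20*b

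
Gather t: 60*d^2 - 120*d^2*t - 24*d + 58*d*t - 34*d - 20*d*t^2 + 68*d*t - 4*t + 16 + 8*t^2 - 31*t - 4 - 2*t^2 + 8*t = 60*d^2 - 58*d + t^2*(6 - 20*d) + t*(-120*d^2 + 126*d - 27) + 12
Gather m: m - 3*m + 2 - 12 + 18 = 8 - 2*m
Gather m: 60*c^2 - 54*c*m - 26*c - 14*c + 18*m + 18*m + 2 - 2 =60*c^2 - 40*c + m*(36 - 54*c)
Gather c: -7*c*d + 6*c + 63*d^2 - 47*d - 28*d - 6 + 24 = c*(6 - 7*d) + 63*d^2 - 75*d + 18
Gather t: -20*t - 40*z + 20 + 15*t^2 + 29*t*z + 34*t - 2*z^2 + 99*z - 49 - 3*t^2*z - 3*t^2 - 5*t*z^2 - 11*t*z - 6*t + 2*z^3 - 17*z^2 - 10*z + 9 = t^2*(12 - 3*z) + t*(-5*z^2 + 18*z + 8) + 2*z^3 - 19*z^2 + 49*z - 20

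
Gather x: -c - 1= -c - 1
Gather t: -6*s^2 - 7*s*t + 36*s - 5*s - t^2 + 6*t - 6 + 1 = -6*s^2 + 31*s - t^2 + t*(6 - 7*s) - 5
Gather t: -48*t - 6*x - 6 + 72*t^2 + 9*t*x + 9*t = 72*t^2 + t*(9*x - 39) - 6*x - 6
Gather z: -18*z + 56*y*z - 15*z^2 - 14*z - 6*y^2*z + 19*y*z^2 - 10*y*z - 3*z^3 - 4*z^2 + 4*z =-3*z^3 + z^2*(19*y - 19) + z*(-6*y^2 + 46*y - 28)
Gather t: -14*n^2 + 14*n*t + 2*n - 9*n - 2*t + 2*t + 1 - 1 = -14*n^2 + 14*n*t - 7*n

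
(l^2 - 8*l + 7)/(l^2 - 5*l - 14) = (l - 1)/(l + 2)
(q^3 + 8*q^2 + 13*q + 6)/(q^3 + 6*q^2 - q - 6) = (q + 1)/(q - 1)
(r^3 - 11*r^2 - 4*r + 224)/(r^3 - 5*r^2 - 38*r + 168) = (r^2 - 4*r - 32)/(r^2 + 2*r - 24)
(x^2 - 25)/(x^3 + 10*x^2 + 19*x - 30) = (x - 5)/(x^2 + 5*x - 6)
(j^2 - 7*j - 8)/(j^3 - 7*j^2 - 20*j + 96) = (j + 1)/(j^2 + j - 12)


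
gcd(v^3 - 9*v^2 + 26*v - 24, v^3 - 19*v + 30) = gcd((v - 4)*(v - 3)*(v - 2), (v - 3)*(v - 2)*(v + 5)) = v^2 - 5*v + 6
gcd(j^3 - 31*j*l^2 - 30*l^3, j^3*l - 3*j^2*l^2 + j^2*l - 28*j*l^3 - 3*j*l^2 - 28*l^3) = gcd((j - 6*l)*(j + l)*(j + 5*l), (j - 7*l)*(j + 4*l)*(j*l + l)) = 1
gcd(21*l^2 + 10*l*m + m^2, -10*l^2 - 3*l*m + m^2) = 1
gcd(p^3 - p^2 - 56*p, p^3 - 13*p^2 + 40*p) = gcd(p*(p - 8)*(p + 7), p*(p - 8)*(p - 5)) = p^2 - 8*p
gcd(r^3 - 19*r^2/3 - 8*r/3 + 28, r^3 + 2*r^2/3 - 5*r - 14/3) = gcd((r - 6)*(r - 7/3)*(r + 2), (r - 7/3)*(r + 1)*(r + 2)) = r^2 - r/3 - 14/3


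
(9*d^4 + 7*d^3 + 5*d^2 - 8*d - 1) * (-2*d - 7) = -18*d^5 - 77*d^4 - 59*d^3 - 19*d^2 + 58*d + 7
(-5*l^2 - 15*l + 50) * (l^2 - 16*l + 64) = -5*l^4 + 65*l^3 - 30*l^2 - 1760*l + 3200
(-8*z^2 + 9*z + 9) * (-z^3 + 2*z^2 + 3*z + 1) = 8*z^5 - 25*z^4 - 15*z^3 + 37*z^2 + 36*z + 9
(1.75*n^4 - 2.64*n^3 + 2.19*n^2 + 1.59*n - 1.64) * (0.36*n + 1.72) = 0.63*n^5 + 2.0596*n^4 - 3.7524*n^3 + 4.3392*n^2 + 2.1444*n - 2.8208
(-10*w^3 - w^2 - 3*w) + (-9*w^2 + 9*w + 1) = -10*w^3 - 10*w^2 + 6*w + 1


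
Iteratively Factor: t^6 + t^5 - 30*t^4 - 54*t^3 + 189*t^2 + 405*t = (t + 3)*(t^5 - 2*t^4 - 24*t^3 + 18*t^2 + 135*t) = (t + 3)^2*(t^4 - 5*t^3 - 9*t^2 + 45*t) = t*(t + 3)^2*(t^3 - 5*t^2 - 9*t + 45) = t*(t - 3)*(t + 3)^2*(t^2 - 2*t - 15) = t*(t - 3)*(t + 3)^3*(t - 5)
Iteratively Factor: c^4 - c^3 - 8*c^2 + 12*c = (c - 2)*(c^3 + c^2 - 6*c) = (c - 2)^2*(c^2 + 3*c) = c*(c - 2)^2*(c + 3)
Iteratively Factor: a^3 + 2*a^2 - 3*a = (a + 3)*(a^2 - a) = a*(a + 3)*(a - 1)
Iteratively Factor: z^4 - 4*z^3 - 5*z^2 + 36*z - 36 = (z - 2)*(z^3 - 2*z^2 - 9*z + 18) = (z - 2)*(z + 3)*(z^2 - 5*z + 6) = (z - 2)^2*(z + 3)*(z - 3)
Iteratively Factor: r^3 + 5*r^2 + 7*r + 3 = (r + 1)*(r^2 + 4*r + 3) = (r + 1)*(r + 3)*(r + 1)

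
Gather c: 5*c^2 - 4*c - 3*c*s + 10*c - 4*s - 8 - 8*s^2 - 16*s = 5*c^2 + c*(6 - 3*s) - 8*s^2 - 20*s - 8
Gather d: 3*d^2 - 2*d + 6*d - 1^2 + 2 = 3*d^2 + 4*d + 1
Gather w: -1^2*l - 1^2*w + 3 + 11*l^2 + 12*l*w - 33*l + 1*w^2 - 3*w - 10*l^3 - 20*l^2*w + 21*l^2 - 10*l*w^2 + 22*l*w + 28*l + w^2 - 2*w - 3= -10*l^3 + 32*l^2 - 6*l + w^2*(2 - 10*l) + w*(-20*l^2 + 34*l - 6)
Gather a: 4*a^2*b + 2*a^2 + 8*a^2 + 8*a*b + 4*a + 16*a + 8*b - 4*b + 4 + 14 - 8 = a^2*(4*b + 10) + a*(8*b + 20) + 4*b + 10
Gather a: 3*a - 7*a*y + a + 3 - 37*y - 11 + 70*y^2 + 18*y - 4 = a*(4 - 7*y) + 70*y^2 - 19*y - 12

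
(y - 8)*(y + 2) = y^2 - 6*y - 16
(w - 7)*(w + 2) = w^2 - 5*w - 14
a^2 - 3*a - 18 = (a - 6)*(a + 3)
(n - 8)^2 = n^2 - 16*n + 64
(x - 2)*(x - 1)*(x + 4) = x^3 + x^2 - 10*x + 8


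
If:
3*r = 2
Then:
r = 2/3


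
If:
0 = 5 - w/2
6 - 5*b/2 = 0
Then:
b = 12/5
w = 10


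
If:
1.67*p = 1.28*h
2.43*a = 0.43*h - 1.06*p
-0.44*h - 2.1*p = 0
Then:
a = 0.00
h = 0.00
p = 0.00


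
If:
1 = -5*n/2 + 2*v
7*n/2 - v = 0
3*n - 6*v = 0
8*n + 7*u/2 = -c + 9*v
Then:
No Solution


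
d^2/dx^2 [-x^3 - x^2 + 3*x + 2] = -6*x - 2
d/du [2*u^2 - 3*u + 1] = 4*u - 3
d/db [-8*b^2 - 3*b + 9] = -16*b - 3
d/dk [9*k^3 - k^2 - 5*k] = 27*k^2 - 2*k - 5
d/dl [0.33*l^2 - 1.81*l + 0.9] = 0.66*l - 1.81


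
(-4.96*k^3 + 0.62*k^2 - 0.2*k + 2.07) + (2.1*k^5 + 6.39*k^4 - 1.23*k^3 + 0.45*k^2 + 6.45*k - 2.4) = 2.1*k^5 + 6.39*k^4 - 6.19*k^3 + 1.07*k^2 + 6.25*k - 0.33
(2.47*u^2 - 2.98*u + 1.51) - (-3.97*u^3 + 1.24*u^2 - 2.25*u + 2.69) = 3.97*u^3 + 1.23*u^2 - 0.73*u - 1.18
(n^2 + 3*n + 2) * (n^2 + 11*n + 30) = n^4 + 14*n^3 + 65*n^2 + 112*n + 60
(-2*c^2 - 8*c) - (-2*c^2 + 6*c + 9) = -14*c - 9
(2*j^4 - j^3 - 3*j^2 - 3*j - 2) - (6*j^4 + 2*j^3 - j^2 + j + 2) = -4*j^4 - 3*j^3 - 2*j^2 - 4*j - 4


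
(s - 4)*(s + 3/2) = s^2 - 5*s/2 - 6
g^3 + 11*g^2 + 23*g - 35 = (g - 1)*(g + 5)*(g + 7)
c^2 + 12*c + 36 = (c + 6)^2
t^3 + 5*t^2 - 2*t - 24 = (t - 2)*(t + 3)*(t + 4)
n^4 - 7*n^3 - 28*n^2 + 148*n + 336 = (n - 7)*(n - 6)*(n + 2)*(n + 4)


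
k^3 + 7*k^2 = k^2*(k + 7)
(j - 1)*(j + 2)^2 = j^3 + 3*j^2 - 4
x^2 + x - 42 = (x - 6)*(x + 7)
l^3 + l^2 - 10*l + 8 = (l - 2)*(l - 1)*(l + 4)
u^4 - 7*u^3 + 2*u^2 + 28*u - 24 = (u - 6)*(u - 2)*(u - 1)*(u + 2)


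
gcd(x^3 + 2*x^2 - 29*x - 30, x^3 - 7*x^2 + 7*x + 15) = x^2 - 4*x - 5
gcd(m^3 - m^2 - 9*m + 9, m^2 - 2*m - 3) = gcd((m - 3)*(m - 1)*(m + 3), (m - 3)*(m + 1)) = m - 3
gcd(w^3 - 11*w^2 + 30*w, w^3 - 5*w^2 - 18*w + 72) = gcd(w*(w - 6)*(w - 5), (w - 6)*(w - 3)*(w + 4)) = w - 6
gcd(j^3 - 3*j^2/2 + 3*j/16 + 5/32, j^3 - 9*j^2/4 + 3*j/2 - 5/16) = j^2 - 7*j/4 + 5/8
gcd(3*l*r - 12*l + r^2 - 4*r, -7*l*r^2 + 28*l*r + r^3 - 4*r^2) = r - 4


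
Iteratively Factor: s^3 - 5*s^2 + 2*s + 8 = (s - 2)*(s^2 - 3*s - 4) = (s - 2)*(s + 1)*(s - 4)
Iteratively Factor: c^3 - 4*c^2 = (c)*(c^2 - 4*c) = c^2*(c - 4)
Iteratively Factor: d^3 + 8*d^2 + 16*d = (d + 4)*(d^2 + 4*d) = (d + 4)^2*(d)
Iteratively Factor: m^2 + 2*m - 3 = (m - 1)*(m + 3)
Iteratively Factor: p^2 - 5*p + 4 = (p - 4)*(p - 1)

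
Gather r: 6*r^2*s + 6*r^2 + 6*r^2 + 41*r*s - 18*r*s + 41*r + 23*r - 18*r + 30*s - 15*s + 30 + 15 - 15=r^2*(6*s + 12) + r*(23*s + 46) + 15*s + 30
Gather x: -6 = -6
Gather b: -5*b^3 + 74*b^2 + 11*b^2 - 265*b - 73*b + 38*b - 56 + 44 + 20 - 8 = -5*b^3 + 85*b^2 - 300*b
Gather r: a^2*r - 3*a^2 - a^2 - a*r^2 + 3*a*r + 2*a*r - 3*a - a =-4*a^2 - a*r^2 - 4*a + r*(a^2 + 5*a)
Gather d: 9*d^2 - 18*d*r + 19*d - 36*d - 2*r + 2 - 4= 9*d^2 + d*(-18*r - 17) - 2*r - 2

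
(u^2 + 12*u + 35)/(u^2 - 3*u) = (u^2 + 12*u + 35)/(u*(u - 3))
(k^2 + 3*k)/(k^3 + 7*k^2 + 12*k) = 1/(k + 4)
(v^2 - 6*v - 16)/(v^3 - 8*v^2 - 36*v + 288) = (v + 2)/(v^2 - 36)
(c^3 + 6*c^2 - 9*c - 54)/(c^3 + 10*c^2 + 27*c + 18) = (c - 3)/(c + 1)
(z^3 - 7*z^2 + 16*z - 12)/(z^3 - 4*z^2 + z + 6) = (z - 2)/(z + 1)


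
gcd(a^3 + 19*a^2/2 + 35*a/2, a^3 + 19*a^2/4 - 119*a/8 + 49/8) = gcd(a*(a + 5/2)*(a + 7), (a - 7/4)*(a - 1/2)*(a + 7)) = a + 7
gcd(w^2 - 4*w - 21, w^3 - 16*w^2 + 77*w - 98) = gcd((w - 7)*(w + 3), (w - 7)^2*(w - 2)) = w - 7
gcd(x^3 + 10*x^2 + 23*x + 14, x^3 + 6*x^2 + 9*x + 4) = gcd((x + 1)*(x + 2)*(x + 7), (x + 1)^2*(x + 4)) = x + 1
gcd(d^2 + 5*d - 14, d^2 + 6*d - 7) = d + 7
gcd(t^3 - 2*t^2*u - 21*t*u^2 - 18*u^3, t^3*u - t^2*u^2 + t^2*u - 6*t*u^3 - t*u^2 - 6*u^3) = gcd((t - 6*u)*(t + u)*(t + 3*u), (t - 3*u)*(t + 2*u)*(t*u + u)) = 1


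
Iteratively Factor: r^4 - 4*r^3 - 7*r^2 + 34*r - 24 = (r - 2)*(r^3 - 2*r^2 - 11*r + 12) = (r - 2)*(r + 3)*(r^2 - 5*r + 4) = (r - 4)*(r - 2)*(r + 3)*(r - 1)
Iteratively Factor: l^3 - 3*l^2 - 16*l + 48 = (l + 4)*(l^2 - 7*l + 12) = (l - 3)*(l + 4)*(l - 4)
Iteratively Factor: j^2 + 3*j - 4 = (j + 4)*(j - 1)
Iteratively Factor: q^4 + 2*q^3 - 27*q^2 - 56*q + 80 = (q - 1)*(q^3 + 3*q^2 - 24*q - 80) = (q - 1)*(q + 4)*(q^2 - q - 20) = (q - 5)*(q - 1)*(q + 4)*(q + 4)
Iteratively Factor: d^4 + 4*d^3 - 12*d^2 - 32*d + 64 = (d - 2)*(d^3 + 6*d^2 - 32) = (d - 2)*(d + 4)*(d^2 + 2*d - 8) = (d - 2)*(d + 4)^2*(d - 2)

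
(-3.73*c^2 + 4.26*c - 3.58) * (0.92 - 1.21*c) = 4.5133*c^3 - 8.5862*c^2 + 8.251*c - 3.2936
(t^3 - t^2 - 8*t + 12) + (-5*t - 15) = t^3 - t^2 - 13*t - 3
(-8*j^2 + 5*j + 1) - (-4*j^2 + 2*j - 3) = -4*j^2 + 3*j + 4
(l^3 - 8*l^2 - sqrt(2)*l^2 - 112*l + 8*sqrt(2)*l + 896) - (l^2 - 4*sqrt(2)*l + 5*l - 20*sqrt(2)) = l^3 - 9*l^2 - sqrt(2)*l^2 - 117*l + 12*sqrt(2)*l + 20*sqrt(2) + 896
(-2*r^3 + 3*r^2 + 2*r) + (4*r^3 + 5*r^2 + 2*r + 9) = 2*r^3 + 8*r^2 + 4*r + 9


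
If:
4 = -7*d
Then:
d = -4/7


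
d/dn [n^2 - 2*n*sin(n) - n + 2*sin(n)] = -2*n*cos(n) + 2*n + 2*sqrt(2)*cos(n + pi/4) - 1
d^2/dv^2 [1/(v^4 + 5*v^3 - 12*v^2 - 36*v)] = 2*(3*v*(-2*v^2 - 5*v + 4)*(v^3 + 5*v^2 - 12*v - 36) + (4*v^3 + 15*v^2 - 24*v - 36)^2)/(v^3*(v^3 + 5*v^2 - 12*v - 36)^3)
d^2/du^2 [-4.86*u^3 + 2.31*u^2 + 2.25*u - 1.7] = 4.62 - 29.16*u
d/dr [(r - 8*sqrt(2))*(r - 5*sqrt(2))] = 2*r - 13*sqrt(2)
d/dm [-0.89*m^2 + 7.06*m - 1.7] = 7.06 - 1.78*m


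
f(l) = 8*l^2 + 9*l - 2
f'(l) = 16*l + 9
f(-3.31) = 55.86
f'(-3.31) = -43.96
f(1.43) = 27.23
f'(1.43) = 31.88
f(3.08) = 101.61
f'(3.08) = 58.28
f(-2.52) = 26.12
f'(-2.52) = -31.32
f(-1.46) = 1.91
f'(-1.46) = -14.36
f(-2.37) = 21.61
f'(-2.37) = -28.92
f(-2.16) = 15.88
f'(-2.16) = -25.56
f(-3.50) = 64.50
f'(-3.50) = -47.00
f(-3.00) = 43.00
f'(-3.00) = -39.00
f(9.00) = 727.00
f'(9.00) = 153.00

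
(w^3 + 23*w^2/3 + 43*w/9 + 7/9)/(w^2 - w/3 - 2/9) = (3*w^2 + 22*w + 7)/(3*w - 2)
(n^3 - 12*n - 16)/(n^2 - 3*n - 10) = (n^2 - 2*n - 8)/(n - 5)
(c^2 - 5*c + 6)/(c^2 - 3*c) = (c - 2)/c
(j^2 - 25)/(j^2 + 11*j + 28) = (j^2 - 25)/(j^2 + 11*j + 28)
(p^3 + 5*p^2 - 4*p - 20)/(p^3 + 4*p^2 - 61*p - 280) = (p^2 - 4)/(p^2 - p - 56)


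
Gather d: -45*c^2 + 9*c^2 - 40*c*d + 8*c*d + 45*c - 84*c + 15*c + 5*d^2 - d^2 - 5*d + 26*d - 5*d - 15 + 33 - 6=-36*c^2 - 24*c + 4*d^2 + d*(16 - 32*c) + 12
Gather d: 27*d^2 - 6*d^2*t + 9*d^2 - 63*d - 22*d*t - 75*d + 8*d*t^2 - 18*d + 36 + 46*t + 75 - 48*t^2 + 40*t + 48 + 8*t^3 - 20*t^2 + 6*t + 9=d^2*(36 - 6*t) + d*(8*t^2 - 22*t - 156) + 8*t^3 - 68*t^2 + 92*t + 168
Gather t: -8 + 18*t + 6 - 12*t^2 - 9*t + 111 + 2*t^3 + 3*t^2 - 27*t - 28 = 2*t^3 - 9*t^2 - 18*t + 81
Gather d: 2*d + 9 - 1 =2*d + 8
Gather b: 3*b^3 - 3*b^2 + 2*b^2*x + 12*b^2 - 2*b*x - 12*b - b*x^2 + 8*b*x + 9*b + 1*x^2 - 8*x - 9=3*b^3 + b^2*(2*x + 9) + b*(-x^2 + 6*x - 3) + x^2 - 8*x - 9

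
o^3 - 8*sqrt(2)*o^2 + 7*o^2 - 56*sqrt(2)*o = o*(o + 7)*(o - 8*sqrt(2))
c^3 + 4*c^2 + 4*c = c*(c + 2)^2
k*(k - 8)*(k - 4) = k^3 - 12*k^2 + 32*k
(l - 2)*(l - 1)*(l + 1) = l^3 - 2*l^2 - l + 2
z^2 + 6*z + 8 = (z + 2)*(z + 4)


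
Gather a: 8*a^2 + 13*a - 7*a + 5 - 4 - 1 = 8*a^2 + 6*a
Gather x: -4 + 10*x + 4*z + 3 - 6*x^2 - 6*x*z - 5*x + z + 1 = -6*x^2 + x*(5 - 6*z) + 5*z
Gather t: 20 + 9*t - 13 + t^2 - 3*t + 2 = t^2 + 6*t + 9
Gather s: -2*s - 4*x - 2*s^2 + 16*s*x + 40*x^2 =-2*s^2 + s*(16*x - 2) + 40*x^2 - 4*x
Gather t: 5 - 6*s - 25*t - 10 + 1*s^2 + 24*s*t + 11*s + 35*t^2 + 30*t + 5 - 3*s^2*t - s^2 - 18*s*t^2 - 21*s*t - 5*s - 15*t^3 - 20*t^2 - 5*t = -15*t^3 + t^2*(15 - 18*s) + t*(-3*s^2 + 3*s)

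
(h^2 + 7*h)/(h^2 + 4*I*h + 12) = h*(h + 7)/(h^2 + 4*I*h + 12)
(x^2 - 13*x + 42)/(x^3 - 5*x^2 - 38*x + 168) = (x - 6)/(x^2 + 2*x - 24)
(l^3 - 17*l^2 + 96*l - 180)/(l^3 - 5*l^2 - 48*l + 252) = (l - 5)/(l + 7)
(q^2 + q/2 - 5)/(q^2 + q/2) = (2*q^2 + q - 10)/(q*(2*q + 1))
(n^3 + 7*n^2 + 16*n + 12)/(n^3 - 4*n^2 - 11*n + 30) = (n^2 + 4*n + 4)/(n^2 - 7*n + 10)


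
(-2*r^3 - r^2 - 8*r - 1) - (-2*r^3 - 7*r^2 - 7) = 6*r^2 - 8*r + 6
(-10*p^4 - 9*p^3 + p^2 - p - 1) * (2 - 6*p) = 60*p^5 + 34*p^4 - 24*p^3 + 8*p^2 + 4*p - 2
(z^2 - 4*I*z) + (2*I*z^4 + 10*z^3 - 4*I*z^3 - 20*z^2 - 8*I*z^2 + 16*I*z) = 2*I*z^4 + 10*z^3 - 4*I*z^3 - 19*z^2 - 8*I*z^2 + 12*I*z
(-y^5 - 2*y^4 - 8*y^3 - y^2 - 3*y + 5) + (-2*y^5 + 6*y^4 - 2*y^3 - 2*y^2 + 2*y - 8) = -3*y^5 + 4*y^4 - 10*y^3 - 3*y^2 - y - 3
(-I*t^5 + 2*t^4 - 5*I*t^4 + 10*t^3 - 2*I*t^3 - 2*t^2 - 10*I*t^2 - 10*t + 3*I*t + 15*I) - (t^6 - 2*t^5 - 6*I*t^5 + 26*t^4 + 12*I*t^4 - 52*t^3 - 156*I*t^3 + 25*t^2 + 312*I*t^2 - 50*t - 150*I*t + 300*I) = -t^6 + 2*t^5 + 5*I*t^5 - 24*t^4 - 17*I*t^4 + 62*t^3 + 154*I*t^3 - 27*t^2 - 322*I*t^2 + 40*t + 153*I*t - 285*I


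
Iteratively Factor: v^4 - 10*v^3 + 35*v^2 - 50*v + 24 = (v - 3)*(v^3 - 7*v^2 + 14*v - 8) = (v - 3)*(v - 2)*(v^2 - 5*v + 4) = (v - 3)*(v - 2)*(v - 1)*(v - 4)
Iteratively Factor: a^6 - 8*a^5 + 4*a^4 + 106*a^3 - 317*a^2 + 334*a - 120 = (a - 5)*(a^5 - 3*a^4 - 11*a^3 + 51*a^2 - 62*a + 24) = (a - 5)*(a - 3)*(a^4 - 11*a^2 + 18*a - 8) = (a - 5)*(a - 3)*(a + 4)*(a^3 - 4*a^2 + 5*a - 2) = (a - 5)*(a - 3)*(a - 2)*(a + 4)*(a^2 - 2*a + 1) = (a - 5)*(a - 3)*(a - 2)*(a - 1)*(a + 4)*(a - 1)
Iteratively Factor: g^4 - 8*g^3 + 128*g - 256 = (g + 4)*(g^3 - 12*g^2 + 48*g - 64) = (g - 4)*(g + 4)*(g^2 - 8*g + 16) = (g - 4)^2*(g + 4)*(g - 4)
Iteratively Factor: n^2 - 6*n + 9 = (n - 3)*(n - 3)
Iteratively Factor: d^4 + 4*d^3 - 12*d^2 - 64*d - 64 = (d - 4)*(d^3 + 8*d^2 + 20*d + 16) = (d - 4)*(d + 2)*(d^2 + 6*d + 8) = (d - 4)*(d + 2)^2*(d + 4)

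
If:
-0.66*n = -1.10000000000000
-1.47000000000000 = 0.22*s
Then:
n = 1.67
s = -6.68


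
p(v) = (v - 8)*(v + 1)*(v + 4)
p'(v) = (v - 8)*(v + 1) + (v - 8)*(v + 4) + (v + 1)*(v + 4)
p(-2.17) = 21.77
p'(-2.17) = -8.85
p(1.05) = -71.95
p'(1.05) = -38.99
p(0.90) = -66.10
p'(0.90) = -38.97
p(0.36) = -45.30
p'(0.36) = -37.77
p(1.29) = -81.29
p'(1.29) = -38.75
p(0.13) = -36.73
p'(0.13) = -36.73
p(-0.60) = -11.70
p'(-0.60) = -31.32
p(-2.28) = 22.63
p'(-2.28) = -6.72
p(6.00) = -140.00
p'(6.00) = 36.00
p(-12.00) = -1760.00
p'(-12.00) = 468.00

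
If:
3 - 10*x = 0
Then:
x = 3/10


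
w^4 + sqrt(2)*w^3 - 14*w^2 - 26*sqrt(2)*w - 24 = (w - 3*sqrt(2))*(w + sqrt(2))^2*(w + 2*sqrt(2))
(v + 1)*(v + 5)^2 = v^3 + 11*v^2 + 35*v + 25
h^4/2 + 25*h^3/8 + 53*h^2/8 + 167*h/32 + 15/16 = (h/2 + 1)*(h + 1/4)*(h + 3/2)*(h + 5/2)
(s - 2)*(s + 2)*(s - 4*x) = s^3 - 4*s^2*x - 4*s + 16*x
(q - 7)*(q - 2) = q^2 - 9*q + 14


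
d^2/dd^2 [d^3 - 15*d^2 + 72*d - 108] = 6*d - 30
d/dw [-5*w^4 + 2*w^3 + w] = -20*w^3 + 6*w^2 + 1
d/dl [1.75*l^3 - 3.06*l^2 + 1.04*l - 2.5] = 5.25*l^2 - 6.12*l + 1.04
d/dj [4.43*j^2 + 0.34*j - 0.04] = 8.86*j + 0.34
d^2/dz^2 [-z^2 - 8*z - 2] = -2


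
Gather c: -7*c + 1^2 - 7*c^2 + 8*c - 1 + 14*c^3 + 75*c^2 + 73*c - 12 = 14*c^3 + 68*c^2 + 74*c - 12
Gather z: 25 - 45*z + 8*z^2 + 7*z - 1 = 8*z^2 - 38*z + 24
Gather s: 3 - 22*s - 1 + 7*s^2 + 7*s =7*s^2 - 15*s + 2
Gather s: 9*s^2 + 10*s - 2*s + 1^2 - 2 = 9*s^2 + 8*s - 1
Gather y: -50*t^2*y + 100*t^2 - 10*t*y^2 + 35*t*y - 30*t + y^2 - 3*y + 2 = 100*t^2 - 30*t + y^2*(1 - 10*t) + y*(-50*t^2 + 35*t - 3) + 2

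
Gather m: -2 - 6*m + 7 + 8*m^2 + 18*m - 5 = 8*m^2 + 12*m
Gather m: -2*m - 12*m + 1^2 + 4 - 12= -14*m - 7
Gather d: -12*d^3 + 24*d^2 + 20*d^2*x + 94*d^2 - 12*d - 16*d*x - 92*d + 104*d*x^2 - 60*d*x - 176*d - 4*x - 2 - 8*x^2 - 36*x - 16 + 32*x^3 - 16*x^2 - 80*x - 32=-12*d^3 + d^2*(20*x + 118) + d*(104*x^2 - 76*x - 280) + 32*x^3 - 24*x^2 - 120*x - 50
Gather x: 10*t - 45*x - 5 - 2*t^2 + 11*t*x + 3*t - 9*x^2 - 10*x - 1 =-2*t^2 + 13*t - 9*x^2 + x*(11*t - 55) - 6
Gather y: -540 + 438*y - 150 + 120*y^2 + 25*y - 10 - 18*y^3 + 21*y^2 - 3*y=-18*y^3 + 141*y^2 + 460*y - 700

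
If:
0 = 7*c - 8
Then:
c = 8/7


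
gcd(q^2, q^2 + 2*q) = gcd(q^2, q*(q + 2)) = q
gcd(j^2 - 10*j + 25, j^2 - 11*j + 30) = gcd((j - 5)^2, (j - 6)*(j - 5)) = j - 5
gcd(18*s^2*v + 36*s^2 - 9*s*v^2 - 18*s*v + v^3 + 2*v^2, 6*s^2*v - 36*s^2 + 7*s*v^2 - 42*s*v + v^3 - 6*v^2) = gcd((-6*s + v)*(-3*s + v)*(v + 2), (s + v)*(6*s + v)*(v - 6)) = 1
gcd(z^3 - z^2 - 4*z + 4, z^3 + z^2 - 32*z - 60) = z + 2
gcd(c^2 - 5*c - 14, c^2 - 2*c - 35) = c - 7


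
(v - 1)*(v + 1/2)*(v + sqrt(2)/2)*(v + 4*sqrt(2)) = v^4 - v^3/2 + 9*sqrt(2)*v^3/2 - 9*sqrt(2)*v^2/4 + 7*v^2/2 - 9*sqrt(2)*v/4 - 2*v - 2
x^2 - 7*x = x*(x - 7)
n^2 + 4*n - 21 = (n - 3)*(n + 7)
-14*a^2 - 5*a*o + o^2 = (-7*a + o)*(2*a + o)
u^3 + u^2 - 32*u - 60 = (u - 6)*(u + 2)*(u + 5)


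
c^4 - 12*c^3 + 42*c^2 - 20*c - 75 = (c - 5)^2*(c - 3)*(c + 1)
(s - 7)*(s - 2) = s^2 - 9*s + 14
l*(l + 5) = l^2 + 5*l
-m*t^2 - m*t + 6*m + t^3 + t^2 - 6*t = (-m + t)*(t - 2)*(t + 3)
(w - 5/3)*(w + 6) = w^2 + 13*w/3 - 10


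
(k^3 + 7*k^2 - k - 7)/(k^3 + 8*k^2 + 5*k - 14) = (k + 1)/(k + 2)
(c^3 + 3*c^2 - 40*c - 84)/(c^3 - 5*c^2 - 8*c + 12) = (c + 7)/(c - 1)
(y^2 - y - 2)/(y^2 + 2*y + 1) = (y - 2)/(y + 1)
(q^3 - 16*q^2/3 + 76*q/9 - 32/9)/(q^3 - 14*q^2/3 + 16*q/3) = (q - 2/3)/q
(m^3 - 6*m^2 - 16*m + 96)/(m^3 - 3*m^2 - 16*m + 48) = (m - 6)/(m - 3)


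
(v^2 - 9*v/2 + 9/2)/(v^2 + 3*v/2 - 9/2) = (v - 3)/(v + 3)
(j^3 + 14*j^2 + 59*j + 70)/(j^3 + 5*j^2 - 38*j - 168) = (j^2 + 7*j + 10)/(j^2 - 2*j - 24)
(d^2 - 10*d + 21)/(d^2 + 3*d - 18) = (d - 7)/(d + 6)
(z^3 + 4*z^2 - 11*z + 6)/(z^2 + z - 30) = (z^2 - 2*z + 1)/(z - 5)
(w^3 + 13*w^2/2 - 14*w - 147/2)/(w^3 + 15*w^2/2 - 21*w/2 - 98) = (w + 3)/(w + 4)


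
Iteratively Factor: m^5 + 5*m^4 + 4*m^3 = (m)*(m^4 + 5*m^3 + 4*m^2) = m*(m + 4)*(m^3 + m^2) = m*(m + 1)*(m + 4)*(m^2) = m^2*(m + 1)*(m + 4)*(m)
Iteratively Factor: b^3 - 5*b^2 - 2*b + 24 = (b - 3)*(b^2 - 2*b - 8) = (b - 4)*(b - 3)*(b + 2)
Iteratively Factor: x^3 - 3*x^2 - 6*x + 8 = (x - 4)*(x^2 + x - 2) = (x - 4)*(x + 2)*(x - 1)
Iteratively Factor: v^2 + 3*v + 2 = (v + 1)*(v + 2)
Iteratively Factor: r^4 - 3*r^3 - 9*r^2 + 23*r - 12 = (r - 1)*(r^3 - 2*r^2 - 11*r + 12) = (r - 4)*(r - 1)*(r^2 + 2*r - 3) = (r - 4)*(r - 1)*(r + 3)*(r - 1)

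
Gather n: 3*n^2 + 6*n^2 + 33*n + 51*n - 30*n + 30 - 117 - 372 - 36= 9*n^2 + 54*n - 495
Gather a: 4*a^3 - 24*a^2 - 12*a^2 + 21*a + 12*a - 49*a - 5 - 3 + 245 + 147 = 4*a^3 - 36*a^2 - 16*a + 384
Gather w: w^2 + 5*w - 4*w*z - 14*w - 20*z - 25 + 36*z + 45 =w^2 + w*(-4*z - 9) + 16*z + 20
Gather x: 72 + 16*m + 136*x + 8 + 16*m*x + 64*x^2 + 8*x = 16*m + 64*x^2 + x*(16*m + 144) + 80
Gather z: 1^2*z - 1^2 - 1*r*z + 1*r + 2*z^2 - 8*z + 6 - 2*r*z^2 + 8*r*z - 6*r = -5*r + z^2*(2 - 2*r) + z*(7*r - 7) + 5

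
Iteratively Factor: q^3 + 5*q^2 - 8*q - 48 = (q + 4)*(q^2 + q - 12) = (q - 3)*(q + 4)*(q + 4)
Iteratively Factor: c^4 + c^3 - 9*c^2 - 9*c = (c + 1)*(c^3 - 9*c) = (c + 1)*(c + 3)*(c^2 - 3*c) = (c - 3)*(c + 1)*(c + 3)*(c)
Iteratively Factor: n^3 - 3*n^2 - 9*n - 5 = (n + 1)*(n^2 - 4*n - 5) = (n - 5)*(n + 1)*(n + 1)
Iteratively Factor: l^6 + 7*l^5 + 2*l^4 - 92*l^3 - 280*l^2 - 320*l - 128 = (l - 4)*(l^5 + 11*l^4 + 46*l^3 + 92*l^2 + 88*l + 32) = (l - 4)*(l + 4)*(l^4 + 7*l^3 + 18*l^2 + 20*l + 8) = (l - 4)*(l + 2)*(l + 4)*(l^3 + 5*l^2 + 8*l + 4) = (l - 4)*(l + 1)*(l + 2)*(l + 4)*(l^2 + 4*l + 4) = (l - 4)*(l + 1)*(l + 2)^2*(l + 4)*(l + 2)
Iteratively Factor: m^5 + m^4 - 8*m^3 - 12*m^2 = (m)*(m^4 + m^3 - 8*m^2 - 12*m) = m*(m - 3)*(m^3 + 4*m^2 + 4*m) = m*(m - 3)*(m + 2)*(m^2 + 2*m) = m^2*(m - 3)*(m + 2)*(m + 2)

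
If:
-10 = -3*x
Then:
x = 10/3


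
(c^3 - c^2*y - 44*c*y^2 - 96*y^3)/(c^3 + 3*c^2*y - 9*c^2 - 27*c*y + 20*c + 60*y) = (c^2 - 4*c*y - 32*y^2)/(c^2 - 9*c + 20)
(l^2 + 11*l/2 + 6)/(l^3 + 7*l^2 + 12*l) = (l + 3/2)/(l*(l + 3))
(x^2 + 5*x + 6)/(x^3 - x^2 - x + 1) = (x^2 + 5*x + 6)/(x^3 - x^2 - x + 1)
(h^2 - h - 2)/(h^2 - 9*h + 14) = (h + 1)/(h - 7)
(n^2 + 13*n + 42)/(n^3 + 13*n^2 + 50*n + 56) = (n + 6)/(n^2 + 6*n + 8)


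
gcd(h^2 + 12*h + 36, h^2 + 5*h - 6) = h + 6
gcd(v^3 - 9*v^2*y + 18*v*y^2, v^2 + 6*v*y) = v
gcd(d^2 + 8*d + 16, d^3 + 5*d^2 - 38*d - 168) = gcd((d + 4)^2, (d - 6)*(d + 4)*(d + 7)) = d + 4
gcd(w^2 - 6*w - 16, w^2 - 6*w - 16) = w^2 - 6*w - 16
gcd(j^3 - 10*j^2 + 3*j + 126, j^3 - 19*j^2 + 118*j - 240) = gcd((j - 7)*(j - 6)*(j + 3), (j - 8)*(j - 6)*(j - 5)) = j - 6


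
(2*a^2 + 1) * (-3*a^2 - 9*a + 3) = -6*a^4 - 18*a^3 + 3*a^2 - 9*a + 3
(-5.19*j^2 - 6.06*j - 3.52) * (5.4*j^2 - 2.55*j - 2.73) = -28.026*j^4 - 19.4895*j^3 + 10.6137*j^2 + 25.5198*j + 9.6096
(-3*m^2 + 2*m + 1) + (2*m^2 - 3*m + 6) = -m^2 - m + 7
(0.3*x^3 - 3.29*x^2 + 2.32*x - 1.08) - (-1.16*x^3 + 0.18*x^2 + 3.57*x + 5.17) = 1.46*x^3 - 3.47*x^2 - 1.25*x - 6.25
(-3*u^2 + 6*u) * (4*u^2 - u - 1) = -12*u^4 + 27*u^3 - 3*u^2 - 6*u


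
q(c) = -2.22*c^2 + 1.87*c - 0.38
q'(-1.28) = 7.55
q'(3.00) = -11.45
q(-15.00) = -527.93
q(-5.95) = -90.10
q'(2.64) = -9.85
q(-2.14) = -14.55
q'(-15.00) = 68.47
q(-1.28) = -6.41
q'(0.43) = -0.04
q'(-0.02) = 1.96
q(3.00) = -14.75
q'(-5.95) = 28.29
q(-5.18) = -69.63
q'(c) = 1.87 - 4.44*c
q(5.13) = -49.21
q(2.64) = -10.92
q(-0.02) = -0.42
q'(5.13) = -20.91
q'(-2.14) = 11.37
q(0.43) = 0.01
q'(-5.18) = 24.87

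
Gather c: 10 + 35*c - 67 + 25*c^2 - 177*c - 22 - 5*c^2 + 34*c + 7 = 20*c^2 - 108*c - 72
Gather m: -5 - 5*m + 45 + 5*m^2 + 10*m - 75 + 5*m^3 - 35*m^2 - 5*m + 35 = 5*m^3 - 30*m^2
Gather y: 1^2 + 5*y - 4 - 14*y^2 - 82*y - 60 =-14*y^2 - 77*y - 63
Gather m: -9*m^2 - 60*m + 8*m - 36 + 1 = -9*m^2 - 52*m - 35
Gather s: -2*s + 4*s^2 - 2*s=4*s^2 - 4*s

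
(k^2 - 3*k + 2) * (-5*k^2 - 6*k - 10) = -5*k^4 + 9*k^3 - 2*k^2 + 18*k - 20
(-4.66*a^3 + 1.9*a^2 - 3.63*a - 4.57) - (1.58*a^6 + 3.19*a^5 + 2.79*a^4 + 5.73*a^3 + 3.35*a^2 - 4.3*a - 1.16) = -1.58*a^6 - 3.19*a^5 - 2.79*a^4 - 10.39*a^3 - 1.45*a^2 + 0.67*a - 3.41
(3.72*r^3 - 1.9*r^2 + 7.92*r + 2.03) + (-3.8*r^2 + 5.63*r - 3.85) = 3.72*r^3 - 5.7*r^2 + 13.55*r - 1.82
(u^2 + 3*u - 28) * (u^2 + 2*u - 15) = u^4 + 5*u^3 - 37*u^2 - 101*u + 420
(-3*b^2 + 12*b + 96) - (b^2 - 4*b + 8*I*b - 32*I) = -4*b^2 + 16*b - 8*I*b + 96 + 32*I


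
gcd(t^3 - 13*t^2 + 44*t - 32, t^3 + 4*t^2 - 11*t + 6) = t - 1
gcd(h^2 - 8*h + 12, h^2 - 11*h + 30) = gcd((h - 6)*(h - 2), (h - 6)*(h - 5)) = h - 6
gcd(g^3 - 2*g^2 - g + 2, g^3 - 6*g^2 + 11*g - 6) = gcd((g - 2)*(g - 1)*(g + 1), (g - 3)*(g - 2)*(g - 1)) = g^2 - 3*g + 2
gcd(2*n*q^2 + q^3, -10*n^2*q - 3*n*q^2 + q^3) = 2*n*q + q^2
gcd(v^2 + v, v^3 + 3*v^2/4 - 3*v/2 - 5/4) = v + 1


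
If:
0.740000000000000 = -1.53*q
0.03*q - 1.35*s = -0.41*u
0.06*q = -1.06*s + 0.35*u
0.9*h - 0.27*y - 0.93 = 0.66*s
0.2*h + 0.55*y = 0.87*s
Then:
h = 0.44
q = -0.48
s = -0.45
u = -1.44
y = -0.87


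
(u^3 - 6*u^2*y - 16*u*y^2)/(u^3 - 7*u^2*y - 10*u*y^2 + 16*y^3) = u/(u - y)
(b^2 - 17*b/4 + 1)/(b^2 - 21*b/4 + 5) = (4*b - 1)/(4*b - 5)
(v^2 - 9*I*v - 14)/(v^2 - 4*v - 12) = (-v^2 + 9*I*v + 14)/(-v^2 + 4*v + 12)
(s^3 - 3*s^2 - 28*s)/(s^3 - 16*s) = (s - 7)/(s - 4)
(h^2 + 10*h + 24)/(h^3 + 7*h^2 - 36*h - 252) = (h + 4)/(h^2 + h - 42)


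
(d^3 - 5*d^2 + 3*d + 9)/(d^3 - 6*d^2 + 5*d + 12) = (d - 3)/(d - 4)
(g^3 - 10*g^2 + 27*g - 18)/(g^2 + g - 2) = (g^2 - 9*g + 18)/(g + 2)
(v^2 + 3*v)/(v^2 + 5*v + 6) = v/(v + 2)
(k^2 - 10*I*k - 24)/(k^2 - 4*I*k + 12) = (k - 4*I)/(k + 2*I)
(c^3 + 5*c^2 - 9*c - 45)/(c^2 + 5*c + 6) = (c^2 + 2*c - 15)/(c + 2)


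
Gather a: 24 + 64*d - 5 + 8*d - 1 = 72*d + 18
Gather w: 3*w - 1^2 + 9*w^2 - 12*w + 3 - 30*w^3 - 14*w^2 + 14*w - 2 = -30*w^3 - 5*w^2 + 5*w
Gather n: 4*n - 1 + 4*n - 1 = 8*n - 2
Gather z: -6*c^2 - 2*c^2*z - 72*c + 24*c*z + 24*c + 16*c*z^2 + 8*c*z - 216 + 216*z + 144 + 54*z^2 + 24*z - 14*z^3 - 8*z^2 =-6*c^2 - 48*c - 14*z^3 + z^2*(16*c + 46) + z*(-2*c^2 + 32*c + 240) - 72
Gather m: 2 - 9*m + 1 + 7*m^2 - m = 7*m^2 - 10*m + 3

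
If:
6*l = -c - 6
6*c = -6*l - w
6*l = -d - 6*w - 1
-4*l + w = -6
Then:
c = 48/13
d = 1085/13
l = -21/13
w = -162/13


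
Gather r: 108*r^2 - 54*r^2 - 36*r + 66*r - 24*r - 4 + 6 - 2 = 54*r^2 + 6*r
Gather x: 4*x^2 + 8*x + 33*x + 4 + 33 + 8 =4*x^2 + 41*x + 45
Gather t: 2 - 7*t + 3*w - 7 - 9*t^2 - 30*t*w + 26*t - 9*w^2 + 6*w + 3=-9*t^2 + t*(19 - 30*w) - 9*w^2 + 9*w - 2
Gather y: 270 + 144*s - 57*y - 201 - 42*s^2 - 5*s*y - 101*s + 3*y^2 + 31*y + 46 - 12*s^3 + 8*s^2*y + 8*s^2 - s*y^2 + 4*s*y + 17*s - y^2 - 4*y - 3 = -12*s^3 - 34*s^2 + 60*s + y^2*(2 - s) + y*(8*s^2 - s - 30) + 112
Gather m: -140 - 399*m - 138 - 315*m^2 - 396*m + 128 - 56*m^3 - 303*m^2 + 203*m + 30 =-56*m^3 - 618*m^2 - 592*m - 120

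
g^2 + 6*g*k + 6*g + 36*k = (g + 6)*(g + 6*k)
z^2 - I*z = z*(z - I)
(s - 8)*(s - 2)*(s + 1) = s^3 - 9*s^2 + 6*s + 16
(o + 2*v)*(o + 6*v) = o^2 + 8*o*v + 12*v^2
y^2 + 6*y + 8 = (y + 2)*(y + 4)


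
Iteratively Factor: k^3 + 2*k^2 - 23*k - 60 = (k - 5)*(k^2 + 7*k + 12) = (k - 5)*(k + 4)*(k + 3)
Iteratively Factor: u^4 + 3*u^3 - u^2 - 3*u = (u + 1)*(u^3 + 2*u^2 - 3*u) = u*(u + 1)*(u^2 + 2*u - 3) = u*(u + 1)*(u + 3)*(u - 1)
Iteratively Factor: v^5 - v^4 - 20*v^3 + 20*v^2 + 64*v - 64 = (v - 1)*(v^4 - 20*v^2 + 64) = (v - 4)*(v - 1)*(v^3 + 4*v^2 - 4*v - 16) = (v - 4)*(v - 2)*(v - 1)*(v^2 + 6*v + 8) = (v - 4)*(v - 2)*(v - 1)*(v + 4)*(v + 2)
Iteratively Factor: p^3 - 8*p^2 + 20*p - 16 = (p - 4)*(p^2 - 4*p + 4) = (p - 4)*(p - 2)*(p - 2)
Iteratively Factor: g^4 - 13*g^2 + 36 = (g + 3)*(g^3 - 3*g^2 - 4*g + 12) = (g + 2)*(g + 3)*(g^2 - 5*g + 6) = (g - 3)*(g + 2)*(g + 3)*(g - 2)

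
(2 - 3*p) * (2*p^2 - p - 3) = -6*p^3 + 7*p^2 + 7*p - 6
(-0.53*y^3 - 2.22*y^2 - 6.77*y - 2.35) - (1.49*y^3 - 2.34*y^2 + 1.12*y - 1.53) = -2.02*y^3 + 0.12*y^2 - 7.89*y - 0.82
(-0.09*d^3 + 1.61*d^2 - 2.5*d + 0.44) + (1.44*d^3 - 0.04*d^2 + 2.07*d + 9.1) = 1.35*d^3 + 1.57*d^2 - 0.43*d + 9.54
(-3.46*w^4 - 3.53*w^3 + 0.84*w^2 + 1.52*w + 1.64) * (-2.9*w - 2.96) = 10.034*w^5 + 20.4786*w^4 + 8.0128*w^3 - 6.8944*w^2 - 9.2552*w - 4.8544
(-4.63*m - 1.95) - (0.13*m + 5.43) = -4.76*m - 7.38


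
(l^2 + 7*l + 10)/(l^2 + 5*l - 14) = (l^2 + 7*l + 10)/(l^2 + 5*l - 14)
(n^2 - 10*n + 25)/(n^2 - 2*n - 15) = (n - 5)/(n + 3)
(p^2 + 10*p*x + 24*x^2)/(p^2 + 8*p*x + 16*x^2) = (p + 6*x)/(p + 4*x)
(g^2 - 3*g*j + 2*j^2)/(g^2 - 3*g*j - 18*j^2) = (-g^2 + 3*g*j - 2*j^2)/(-g^2 + 3*g*j + 18*j^2)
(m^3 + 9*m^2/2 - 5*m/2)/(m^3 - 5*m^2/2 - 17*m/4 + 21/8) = 4*m*(m + 5)/(4*m^2 - 8*m - 21)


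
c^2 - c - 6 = (c - 3)*(c + 2)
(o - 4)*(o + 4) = o^2 - 16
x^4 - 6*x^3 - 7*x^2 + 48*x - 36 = (x - 6)*(x - 2)*(x - 1)*(x + 3)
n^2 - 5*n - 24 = (n - 8)*(n + 3)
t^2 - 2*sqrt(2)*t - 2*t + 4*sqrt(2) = (t - 2)*(t - 2*sqrt(2))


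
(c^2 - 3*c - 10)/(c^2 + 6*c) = (c^2 - 3*c - 10)/(c*(c + 6))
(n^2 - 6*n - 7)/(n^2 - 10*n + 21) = (n + 1)/(n - 3)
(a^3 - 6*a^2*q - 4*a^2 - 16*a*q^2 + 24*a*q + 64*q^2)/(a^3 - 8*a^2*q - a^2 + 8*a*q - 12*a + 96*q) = (a + 2*q)/(a + 3)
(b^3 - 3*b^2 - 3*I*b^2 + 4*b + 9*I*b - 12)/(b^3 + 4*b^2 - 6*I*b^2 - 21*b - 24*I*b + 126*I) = (b^2 - 3*I*b + 4)/(b^2 + b*(7 - 6*I) - 42*I)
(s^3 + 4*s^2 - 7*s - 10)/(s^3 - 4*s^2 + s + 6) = (s + 5)/(s - 3)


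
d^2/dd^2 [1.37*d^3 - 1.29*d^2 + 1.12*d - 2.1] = 8.22*d - 2.58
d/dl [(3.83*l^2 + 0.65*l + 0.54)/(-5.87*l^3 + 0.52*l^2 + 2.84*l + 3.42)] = (22.4821*l^4 + 7.631*l^3 + 20.0486*l^2 + 25.6356*l + 0.6894)/(34.4569*l^6 - 6.1048*l^5 - 33.0712*l^4 - 37.1972*l^3 + 11.6224*l^2 + 19.4256*l + 11.6964)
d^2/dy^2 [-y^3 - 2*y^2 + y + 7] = -6*y - 4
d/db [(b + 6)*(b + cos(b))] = b - (b + 6)*(sin(b) - 1) + cos(b)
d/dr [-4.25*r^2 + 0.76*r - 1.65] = 0.76 - 8.5*r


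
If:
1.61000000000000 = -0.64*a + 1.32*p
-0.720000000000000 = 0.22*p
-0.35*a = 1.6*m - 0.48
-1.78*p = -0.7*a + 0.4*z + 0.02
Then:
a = -9.27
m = 2.33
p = -3.27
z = -1.70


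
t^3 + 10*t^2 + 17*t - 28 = (t - 1)*(t + 4)*(t + 7)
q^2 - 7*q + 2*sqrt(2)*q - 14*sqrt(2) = (q - 7)*(q + 2*sqrt(2))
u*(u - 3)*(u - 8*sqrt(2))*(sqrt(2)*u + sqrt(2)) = sqrt(2)*u^4 - 16*u^3 - 2*sqrt(2)*u^3 - 3*sqrt(2)*u^2 + 32*u^2 + 48*u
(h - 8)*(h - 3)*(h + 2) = h^3 - 9*h^2 + 2*h + 48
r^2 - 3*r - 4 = (r - 4)*(r + 1)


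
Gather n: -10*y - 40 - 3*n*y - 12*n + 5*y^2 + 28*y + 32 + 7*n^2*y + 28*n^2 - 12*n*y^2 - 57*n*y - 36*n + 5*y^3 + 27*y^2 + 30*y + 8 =n^2*(7*y + 28) + n*(-12*y^2 - 60*y - 48) + 5*y^3 + 32*y^2 + 48*y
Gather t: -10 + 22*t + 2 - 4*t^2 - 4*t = -4*t^2 + 18*t - 8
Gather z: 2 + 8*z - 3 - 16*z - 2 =-8*z - 3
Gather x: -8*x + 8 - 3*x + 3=11 - 11*x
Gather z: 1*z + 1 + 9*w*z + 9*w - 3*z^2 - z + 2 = 9*w*z + 9*w - 3*z^2 + 3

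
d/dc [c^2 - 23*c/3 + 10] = 2*c - 23/3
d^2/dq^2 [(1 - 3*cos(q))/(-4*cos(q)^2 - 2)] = (8*(1 - cos(q)^2)^2 - 6*cos(q)^5 + 30*cos(q)^3 - 39*cos(q)/2 - 6)/(2*cos(q)^2 + 1)^3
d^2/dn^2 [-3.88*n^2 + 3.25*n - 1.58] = -7.76000000000000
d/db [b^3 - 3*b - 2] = 3*b^2 - 3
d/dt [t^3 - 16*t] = 3*t^2 - 16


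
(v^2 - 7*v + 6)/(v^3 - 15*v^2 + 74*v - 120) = (v - 1)/(v^2 - 9*v + 20)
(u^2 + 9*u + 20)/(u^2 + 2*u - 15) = (u + 4)/(u - 3)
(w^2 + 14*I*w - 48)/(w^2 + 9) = (w^2 + 14*I*w - 48)/(w^2 + 9)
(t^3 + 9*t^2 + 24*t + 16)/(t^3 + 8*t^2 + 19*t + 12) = (t + 4)/(t + 3)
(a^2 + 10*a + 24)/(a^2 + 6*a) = (a + 4)/a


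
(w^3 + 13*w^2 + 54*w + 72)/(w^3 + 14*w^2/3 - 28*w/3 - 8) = 3*(w^2 + 7*w + 12)/(3*w^2 - 4*w - 4)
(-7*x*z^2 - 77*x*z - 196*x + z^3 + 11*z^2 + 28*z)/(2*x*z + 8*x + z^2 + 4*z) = (-7*x*z - 49*x + z^2 + 7*z)/(2*x + z)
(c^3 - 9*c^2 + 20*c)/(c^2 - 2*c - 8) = c*(c - 5)/(c + 2)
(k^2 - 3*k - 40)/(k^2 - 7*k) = (k^2 - 3*k - 40)/(k*(k - 7))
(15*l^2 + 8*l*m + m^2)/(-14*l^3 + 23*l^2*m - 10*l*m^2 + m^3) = (-15*l^2 - 8*l*m - m^2)/(14*l^3 - 23*l^2*m + 10*l*m^2 - m^3)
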